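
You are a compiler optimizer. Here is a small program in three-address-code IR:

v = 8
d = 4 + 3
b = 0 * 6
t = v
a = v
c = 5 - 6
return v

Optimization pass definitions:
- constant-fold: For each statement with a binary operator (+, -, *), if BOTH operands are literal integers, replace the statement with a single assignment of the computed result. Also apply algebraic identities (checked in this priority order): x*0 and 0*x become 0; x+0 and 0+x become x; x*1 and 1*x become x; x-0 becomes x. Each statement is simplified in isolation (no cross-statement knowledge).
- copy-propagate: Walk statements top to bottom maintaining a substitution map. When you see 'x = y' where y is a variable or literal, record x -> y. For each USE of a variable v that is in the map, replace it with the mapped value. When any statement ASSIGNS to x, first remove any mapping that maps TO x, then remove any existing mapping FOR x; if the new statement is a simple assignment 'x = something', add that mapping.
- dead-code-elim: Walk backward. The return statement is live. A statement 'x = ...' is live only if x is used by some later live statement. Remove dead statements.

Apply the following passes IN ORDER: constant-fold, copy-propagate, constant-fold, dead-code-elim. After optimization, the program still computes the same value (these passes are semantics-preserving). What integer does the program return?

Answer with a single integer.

Initial IR:
  v = 8
  d = 4 + 3
  b = 0 * 6
  t = v
  a = v
  c = 5 - 6
  return v
After constant-fold (7 stmts):
  v = 8
  d = 7
  b = 0
  t = v
  a = v
  c = -1
  return v
After copy-propagate (7 stmts):
  v = 8
  d = 7
  b = 0
  t = 8
  a = 8
  c = -1
  return 8
After constant-fold (7 stmts):
  v = 8
  d = 7
  b = 0
  t = 8
  a = 8
  c = -1
  return 8
After dead-code-elim (1 stmts):
  return 8
Evaluate:
  v = 8  =>  v = 8
  d = 4 + 3  =>  d = 7
  b = 0 * 6  =>  b = 0
  t = v  =>  t = 8
  a = v  =>  a = 8
  c = 5 - 6  =>  c = -1
  return v = 8

Answer: 8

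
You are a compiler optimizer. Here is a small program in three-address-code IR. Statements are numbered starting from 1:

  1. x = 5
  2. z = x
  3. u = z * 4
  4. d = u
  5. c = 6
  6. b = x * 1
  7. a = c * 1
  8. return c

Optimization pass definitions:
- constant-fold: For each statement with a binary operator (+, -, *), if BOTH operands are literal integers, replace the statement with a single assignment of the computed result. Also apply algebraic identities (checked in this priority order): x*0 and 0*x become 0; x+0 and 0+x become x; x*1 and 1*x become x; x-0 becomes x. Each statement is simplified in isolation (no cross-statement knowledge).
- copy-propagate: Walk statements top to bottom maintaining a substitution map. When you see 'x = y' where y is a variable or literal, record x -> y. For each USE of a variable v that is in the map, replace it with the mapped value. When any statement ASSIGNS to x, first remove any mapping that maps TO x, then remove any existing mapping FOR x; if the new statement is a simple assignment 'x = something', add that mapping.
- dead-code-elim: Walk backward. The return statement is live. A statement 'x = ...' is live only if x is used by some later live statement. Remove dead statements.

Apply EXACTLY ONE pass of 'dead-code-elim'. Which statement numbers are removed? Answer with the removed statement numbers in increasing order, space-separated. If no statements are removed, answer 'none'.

Answer: 1 2 3 4 6 7

Derivation:
Backward liveness scan:
Stmt 1 'x = 5': DEAD (x not in live set [])
Stmt 2 'z = x': DEAD (z not in live set [])
Stmt 3 'u = z * 4': DEAD (u not in live set [])
Stmt 4 'd = u': DEAD (d not in live set [])
Stmt 5 'c = 6': KEEP (c is live); live-in = []
Stmt 6 'b = x * 1': DEAD (b not in live set ['c'])
Stmt 7 'a = c * 1': DEAD (a not in live set ['c'])
Stmt 8 'return c': KEEP (return); live-in = ['c']
Removed statement numbers: [1, 2, 3, 4, 6, 7]
Surviving IR:
  c = 6
  return c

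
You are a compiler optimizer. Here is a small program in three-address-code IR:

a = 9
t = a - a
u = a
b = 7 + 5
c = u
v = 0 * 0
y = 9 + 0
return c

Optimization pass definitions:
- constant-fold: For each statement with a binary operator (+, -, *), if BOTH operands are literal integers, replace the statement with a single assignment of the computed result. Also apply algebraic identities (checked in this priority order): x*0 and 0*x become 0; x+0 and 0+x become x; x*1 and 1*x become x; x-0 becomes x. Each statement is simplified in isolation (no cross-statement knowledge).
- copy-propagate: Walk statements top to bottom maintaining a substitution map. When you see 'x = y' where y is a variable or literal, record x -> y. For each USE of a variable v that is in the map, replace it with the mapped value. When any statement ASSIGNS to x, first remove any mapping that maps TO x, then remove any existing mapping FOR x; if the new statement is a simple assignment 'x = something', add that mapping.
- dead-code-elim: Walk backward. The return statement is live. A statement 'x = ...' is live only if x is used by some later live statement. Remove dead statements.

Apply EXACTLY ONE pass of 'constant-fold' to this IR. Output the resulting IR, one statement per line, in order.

Applying constant-fold statement-by-statement:
  [1] a = 9  (unchanged)
  [2] t = a - a  (unchanged)
  [3] u = a  (unchanged)
  [4] b = 7 + 5  -> b = 12
  [5] c = u  (unchanged)
  [6] v = 0 * 0  -> v = 0
  [7] y = 9 + 0  -> y = 9
  [8] return c  (unchanged)
Result (8 stmts):
  a = 9
  t = a - a
  u = a
  b = 12
  c = u
  v = 0
  y = 9
  return c

Answer: a = 9
t = a - a
u = a
b = 12
c = u
v = 0
y = 9
return c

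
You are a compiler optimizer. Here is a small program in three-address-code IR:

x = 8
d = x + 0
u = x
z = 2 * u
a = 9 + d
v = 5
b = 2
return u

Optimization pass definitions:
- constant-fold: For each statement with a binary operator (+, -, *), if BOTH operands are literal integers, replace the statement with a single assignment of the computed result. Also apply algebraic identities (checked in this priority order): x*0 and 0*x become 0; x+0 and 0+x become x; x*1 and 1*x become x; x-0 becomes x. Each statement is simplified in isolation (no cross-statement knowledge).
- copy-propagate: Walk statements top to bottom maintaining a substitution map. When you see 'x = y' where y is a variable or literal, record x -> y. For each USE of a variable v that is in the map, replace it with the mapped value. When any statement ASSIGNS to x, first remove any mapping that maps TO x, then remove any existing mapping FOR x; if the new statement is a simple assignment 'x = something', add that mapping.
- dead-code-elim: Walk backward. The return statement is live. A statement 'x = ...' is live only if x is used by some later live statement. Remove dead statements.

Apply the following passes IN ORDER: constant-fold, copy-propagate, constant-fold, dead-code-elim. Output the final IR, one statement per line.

Answer: return 8

Derivation:
Initial IR:
  x = 8
  d = x + 0
  u = x
  z = 2 * u
  a = 9 + d
  v = 5
  b = 2
  return u
After constant-fold (8 stmts):
  x = 8
  d = x
  u = x
  z = 2 * u
  a = 9 + d
  v = 5
  b = 2
  return u
After copy-propagate (8 stmts):
  x = 8
  d = 8
  u = 8
  z = 2 * 8
  a = 9 + 8
  v = 5
  b = 2
  return 8
After constant-fold (8 stmts):
  x = 8
  d = 8
  u = 8
  z = 16
  a = 17
  v = 5
  b = 2
  return 8
After dead-code-elim (1 stmts):
  return 8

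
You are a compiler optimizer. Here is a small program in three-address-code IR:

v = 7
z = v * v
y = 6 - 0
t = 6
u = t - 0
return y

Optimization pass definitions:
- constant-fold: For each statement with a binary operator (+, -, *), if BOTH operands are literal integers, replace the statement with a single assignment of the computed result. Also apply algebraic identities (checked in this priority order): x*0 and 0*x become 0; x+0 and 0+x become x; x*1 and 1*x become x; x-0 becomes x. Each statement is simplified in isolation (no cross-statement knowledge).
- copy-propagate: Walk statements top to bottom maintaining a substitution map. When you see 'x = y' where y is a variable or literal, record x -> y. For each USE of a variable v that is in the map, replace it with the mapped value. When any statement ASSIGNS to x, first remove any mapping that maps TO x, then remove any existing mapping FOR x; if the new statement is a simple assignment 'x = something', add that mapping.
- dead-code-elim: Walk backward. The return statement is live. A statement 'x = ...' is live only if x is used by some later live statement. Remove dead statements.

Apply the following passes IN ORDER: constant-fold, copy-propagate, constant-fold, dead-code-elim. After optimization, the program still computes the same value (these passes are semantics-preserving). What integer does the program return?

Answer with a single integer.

Initial IR:
  v = 7
  z = v * v
  y = 6 - 0
  t = 6
  u = t - 0
  return y
After constant-fold (6 stmts):
  v = 7
  z = v * v
  y = 6
  t = 6
  u = t
  return y
After copy-propagate (6 stmts):
  v = 7
  z = 7 * 7
  y = 6
  t = 6
  u = 6
  return 6
After constant-fold (6 stmts):
  v = 7
  z = 49
  y = 6
  t = 6
  u = 6
  return 6
After dead-code-elim (1 stmts):
  return 6
Evaluate:
  v = 7  =>  v = 7
  z = v * v  =>  z = 49
  y = 6 - 0  =>  y = 6
  t = 6  =>  t = 6
  u = t - 0  =>  u = 6
  return y = 6

Answer: 6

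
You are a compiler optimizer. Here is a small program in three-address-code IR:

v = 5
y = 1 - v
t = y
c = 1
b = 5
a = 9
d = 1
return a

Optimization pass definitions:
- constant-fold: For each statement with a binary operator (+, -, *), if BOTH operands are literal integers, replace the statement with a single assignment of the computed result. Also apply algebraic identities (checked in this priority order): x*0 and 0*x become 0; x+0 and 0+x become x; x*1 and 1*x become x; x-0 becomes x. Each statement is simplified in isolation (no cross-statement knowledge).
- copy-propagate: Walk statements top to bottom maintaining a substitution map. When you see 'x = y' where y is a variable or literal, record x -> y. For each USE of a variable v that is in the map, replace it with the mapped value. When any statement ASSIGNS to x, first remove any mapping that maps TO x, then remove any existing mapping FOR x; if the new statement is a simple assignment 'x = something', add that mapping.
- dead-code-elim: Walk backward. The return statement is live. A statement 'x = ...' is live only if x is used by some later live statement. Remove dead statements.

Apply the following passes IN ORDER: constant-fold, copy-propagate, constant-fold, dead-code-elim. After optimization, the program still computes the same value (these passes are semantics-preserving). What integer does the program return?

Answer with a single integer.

Initial IR:
  v = 5
  y = 1 - v
  t = y
  c = 1
  b = 5
  a = 9
  d = 1
  return a
After constant-fold (8 stmts):
  v = 5
  y = 1 - v
  t = y
  c = 1
  b = 5
  a = 9
  d = 1
  return a
After copy-propagate (8 stmts):
  v = 5
  y = 1 - 5
  t = y
  c = 1
  b = 5
  a = 9
  d = 1
  return 9
After constant-fold (8 stmts):
  v = 5
  y = -4
  t = y
  c = 1
  b = 5
  a = 9
  d = 1
  return 9
After dead-code-elim (1 stmts):
  return 9
Evaluate:
  v = 5  =>  v = 5
  y = 1 - v  =>  y = -4
  t = y  =>  t = -4
  c = 1  =>  c = 1
  b = 5  =>  b = 5
  a = 9  =>  a = 9
  d = 1  =>  d = 1
  return a = 9

Answer: 9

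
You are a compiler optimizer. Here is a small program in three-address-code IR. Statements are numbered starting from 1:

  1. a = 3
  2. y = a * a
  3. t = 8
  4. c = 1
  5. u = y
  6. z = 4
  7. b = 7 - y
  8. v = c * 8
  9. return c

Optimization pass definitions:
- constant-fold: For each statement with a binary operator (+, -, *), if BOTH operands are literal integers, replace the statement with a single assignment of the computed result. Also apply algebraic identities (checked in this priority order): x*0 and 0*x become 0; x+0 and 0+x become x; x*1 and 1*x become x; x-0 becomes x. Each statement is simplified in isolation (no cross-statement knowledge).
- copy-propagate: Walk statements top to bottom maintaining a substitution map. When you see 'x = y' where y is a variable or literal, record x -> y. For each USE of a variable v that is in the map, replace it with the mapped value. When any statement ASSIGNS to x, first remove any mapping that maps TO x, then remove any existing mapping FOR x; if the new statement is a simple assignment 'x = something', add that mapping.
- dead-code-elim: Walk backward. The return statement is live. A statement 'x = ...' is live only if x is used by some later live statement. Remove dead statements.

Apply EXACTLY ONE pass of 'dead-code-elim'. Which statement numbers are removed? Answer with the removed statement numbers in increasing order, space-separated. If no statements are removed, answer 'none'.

Backward liveness scan:
Stmt 1 'a = 3': DEAD (a not in live set [])
Stmt 2 'y = a * a': DEAD (y not in live set [])
Stmt 3 't = 8': DEAD (t not in live set [])
Stmt 4 'c = 1': KEEP (c is live); live-in = []
Stmt 5 'u = y': DEAD (u not in live set ['c'])
Stmt 6 'z = 4': DEAD (z not in live set ['c'])
Stmt 7 'b = 7 - y': DEAD (b not in live set ['c'])
Stmt 8 'v = c * 8': DEAD (v not in live set ['c'])
Stmt 9 'return c': KEEP (return); live-in = ['c']
Removed statement numbers: [1, 2, 3, 5, 6, 7, 8]
Surviving IR:
  c = 1
  return c

Answer: 1 2 3 5 6 7 8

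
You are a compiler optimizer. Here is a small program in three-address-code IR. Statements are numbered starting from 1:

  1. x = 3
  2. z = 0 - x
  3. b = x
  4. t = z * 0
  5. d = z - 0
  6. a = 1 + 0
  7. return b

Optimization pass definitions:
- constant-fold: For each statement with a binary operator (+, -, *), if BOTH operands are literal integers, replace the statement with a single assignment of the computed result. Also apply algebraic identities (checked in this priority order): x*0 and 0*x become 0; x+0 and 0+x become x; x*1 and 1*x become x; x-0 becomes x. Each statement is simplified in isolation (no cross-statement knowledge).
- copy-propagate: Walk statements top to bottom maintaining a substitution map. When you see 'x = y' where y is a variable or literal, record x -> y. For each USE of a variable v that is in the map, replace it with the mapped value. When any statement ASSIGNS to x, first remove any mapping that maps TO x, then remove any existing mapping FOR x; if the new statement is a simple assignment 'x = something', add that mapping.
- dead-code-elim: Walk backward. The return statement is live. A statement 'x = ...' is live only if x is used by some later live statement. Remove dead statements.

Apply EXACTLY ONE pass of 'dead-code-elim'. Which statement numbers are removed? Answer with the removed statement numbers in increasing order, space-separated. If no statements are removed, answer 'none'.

Answer: 2 4 5 6

Derivation:
Backward liveness scan:
Stmt 1 'x = 3': KEEP (x is live); live-in = []
Stmt 2 'z = 0 - x': DEAD (z not in live set ['x'])
Stmt 3 'b = x': KEEP (b is live); live-in = ['x']
Stmt 4 't = z * 0': DEAD (t not in live set ['b'])
Stmt 5 'd = z - 0': DEAD (d not in live set ['b'])
Stmt 6 'a = 1 + 0': DEAD (a not in live set ['b'])
Stmt 7 'return b': KEEP (return); live-in = ['b']
Removed statement numbers: [2, 4, 5, 6]
Surviving IR:
  x = 3
  b = x
  return b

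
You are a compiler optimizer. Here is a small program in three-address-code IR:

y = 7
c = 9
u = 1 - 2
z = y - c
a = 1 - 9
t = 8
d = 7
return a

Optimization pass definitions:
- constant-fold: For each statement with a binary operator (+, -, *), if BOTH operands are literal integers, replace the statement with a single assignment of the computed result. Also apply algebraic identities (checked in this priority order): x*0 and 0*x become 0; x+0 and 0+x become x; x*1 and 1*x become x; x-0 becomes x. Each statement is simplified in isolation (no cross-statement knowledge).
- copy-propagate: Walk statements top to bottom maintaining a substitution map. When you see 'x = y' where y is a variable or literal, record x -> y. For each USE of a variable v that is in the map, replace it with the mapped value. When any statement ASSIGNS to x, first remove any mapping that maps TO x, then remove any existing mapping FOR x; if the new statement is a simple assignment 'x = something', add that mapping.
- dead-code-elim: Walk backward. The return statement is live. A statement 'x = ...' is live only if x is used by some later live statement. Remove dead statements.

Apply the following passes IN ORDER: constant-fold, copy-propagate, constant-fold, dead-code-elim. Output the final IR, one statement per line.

Answer: return -8

Derivation:
Initial IR:
  y = 7
  c = 9
  u = 1 - 2
  z = y - c
  a = 1 - 9
  t = 8
  d = 7
  return a
After constant-fold (8 stmts):
  y = 7
  c = 9
  u = -1
  z = y - c
  a = -8
  t = 8
  d = 7
  return a
After copy-propagate (8 stmts):
  y = 7
  c = 9
  u = -1
  z = 7 - 9
  a = -8
  t = 8
  d = 7
  return -8
After constant-fold (8 stmts):
  y = 7
  c = 9
  u = -1
  z = -2
  a = -8
  t = 8
  d = 7
  return -8
After dead-code-elim (1 stmts):
  return -8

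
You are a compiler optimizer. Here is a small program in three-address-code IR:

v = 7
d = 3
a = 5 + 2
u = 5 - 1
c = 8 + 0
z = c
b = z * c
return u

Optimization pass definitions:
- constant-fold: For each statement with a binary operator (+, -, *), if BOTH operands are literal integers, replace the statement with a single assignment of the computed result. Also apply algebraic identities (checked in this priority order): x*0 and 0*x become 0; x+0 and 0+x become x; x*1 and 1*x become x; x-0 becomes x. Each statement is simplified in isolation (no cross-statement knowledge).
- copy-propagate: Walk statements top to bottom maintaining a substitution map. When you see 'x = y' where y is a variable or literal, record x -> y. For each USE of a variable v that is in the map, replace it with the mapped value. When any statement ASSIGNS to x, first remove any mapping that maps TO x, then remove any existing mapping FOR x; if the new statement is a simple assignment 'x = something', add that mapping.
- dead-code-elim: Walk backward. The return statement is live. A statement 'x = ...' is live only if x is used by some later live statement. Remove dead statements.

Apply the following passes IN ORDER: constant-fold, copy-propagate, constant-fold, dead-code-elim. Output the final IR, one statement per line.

Initial IR:
  v = 7
  d = 3
  a = 5 + 2
  u = 5 - 1
  c = 8 + 0
  z = c
  b = z * c
  return u
After constant-fold (8 stmts):
  v = 7
  d = 3
  a = 7
  u = 4
  c = 8
  z = c
  b = z * c
  return u
After copy-propagate (8 stmts):
  v = 7
  d = 3
  a = 7
  u = 4
  c = 8
  z = 8
  b = 8 * 8
  return 4
After constant-fold (8 stmts):
  v = 7
  d = 3
  a = 7
  u = 4
  c = 8
  z = 8
  b = 64
  return 4
After dead-code-elim (1 stmts):
  return 4

Answer: return 4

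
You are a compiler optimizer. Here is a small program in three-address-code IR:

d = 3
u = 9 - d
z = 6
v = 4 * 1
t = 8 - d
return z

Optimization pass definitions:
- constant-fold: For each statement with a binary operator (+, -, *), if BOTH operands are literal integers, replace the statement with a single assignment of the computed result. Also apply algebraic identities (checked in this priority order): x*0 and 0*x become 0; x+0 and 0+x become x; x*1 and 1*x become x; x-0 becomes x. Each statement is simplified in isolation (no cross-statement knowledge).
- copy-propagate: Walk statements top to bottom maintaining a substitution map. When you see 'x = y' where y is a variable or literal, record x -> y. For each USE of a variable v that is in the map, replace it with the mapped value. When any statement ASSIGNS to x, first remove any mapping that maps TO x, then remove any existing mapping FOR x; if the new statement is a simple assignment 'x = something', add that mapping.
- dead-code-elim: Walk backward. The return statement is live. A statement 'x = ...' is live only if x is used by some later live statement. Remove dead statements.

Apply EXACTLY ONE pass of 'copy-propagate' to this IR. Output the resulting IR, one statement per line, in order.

Applying copy-propagate statement-by-statement:
  [1] d = 3  (unchanged)
  [2] u = 9 - d  -> u = 9 - 3
  [3] z = 6  (unchanged)
  [4] v = 4 * 1  (unchanged)
  [5] t = 8 - d  -> t = 8 - 3
  [6] return z  -> return 6
Result (6 stmts):
  d = 3
  u = 9 - 3
  z = 6
  v = 4 * 1
  t = 8 - 3
  return 6

Answer: d = 3
u = 9 - 3
z = 6
v = 4 * 1
t = 8 - 3
return 6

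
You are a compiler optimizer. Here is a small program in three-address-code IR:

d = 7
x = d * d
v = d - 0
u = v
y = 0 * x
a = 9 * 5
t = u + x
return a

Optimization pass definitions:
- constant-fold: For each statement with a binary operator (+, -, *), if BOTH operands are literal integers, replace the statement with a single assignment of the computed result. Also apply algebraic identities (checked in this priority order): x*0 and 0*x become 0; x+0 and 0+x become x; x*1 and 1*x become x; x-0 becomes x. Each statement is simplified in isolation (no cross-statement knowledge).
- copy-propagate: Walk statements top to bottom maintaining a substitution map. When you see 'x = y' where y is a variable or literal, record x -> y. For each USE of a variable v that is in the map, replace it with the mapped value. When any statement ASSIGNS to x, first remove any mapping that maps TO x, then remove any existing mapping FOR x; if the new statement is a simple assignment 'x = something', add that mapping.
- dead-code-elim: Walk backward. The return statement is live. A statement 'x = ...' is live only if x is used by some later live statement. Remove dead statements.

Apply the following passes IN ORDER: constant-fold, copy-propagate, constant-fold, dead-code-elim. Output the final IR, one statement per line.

Initial IR:
  d = 7
  x = d * d
  v = d - 0
  u = v
  y = 0 * x
  a = 9 * 5
  t = u + x
  return a
After constant-fold (8 stmts):
  d = 7
  x = d * d
  v = d
  u = v
  y = 0
  a = 45
  t = u + x
  return a
After copy-propagate (8 stmts):
  d = 7
  x = 7 * 7
  v = 7
  u = 7
  y = 0
  a = 45
  t = 7 + x
  return 45
After constant-fold (8 stmts):
  d = 7
  x = 49
  v = 7
  u = 7
  y = 0
  a = 45
  t = 7 + x
  return 45
After dead-code-elim (1 stmts):
  return 45

Answer: return 45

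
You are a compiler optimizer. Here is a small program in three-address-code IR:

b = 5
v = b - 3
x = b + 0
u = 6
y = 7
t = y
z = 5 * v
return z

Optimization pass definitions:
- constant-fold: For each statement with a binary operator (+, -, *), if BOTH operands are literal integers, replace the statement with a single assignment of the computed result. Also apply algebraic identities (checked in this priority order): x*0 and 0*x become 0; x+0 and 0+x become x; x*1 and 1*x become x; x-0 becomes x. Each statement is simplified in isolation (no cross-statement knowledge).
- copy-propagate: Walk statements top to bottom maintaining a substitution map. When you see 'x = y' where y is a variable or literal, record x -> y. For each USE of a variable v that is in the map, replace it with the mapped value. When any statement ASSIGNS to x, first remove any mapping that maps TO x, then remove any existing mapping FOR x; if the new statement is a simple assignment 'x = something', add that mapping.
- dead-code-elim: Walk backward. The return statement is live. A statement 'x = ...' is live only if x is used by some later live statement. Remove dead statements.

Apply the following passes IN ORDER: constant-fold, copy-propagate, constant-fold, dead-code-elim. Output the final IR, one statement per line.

Initial IR:
  b = 5
  v = b - 3
  x = b + 0
  u = 6
  y = 7
  t = y
  z = 5 * v
  return z
After constant-fold (8 stmts):
  b = 5
  v = b - 3
  x = b
  u = 6
  y = 7
  t = y
  z = 5 * v
  return z
After copy-propagate (8 stmts):
  b = 5
  v = 5 - 3
  x = 5
  u = 6
  y = 7
  t = 7
  z = 5 * v
  return z
After constant-fold (8 stmts):
  b = 5
  v = 2
  x = 5
  u = 6
  y = 7
  t = 7
  z = 5 * v
  return z
After dead-code-elim (3 stmts):
  v = 2
  z = 5 * v
  return z

Answer: v = 2
z = 5 * v
return z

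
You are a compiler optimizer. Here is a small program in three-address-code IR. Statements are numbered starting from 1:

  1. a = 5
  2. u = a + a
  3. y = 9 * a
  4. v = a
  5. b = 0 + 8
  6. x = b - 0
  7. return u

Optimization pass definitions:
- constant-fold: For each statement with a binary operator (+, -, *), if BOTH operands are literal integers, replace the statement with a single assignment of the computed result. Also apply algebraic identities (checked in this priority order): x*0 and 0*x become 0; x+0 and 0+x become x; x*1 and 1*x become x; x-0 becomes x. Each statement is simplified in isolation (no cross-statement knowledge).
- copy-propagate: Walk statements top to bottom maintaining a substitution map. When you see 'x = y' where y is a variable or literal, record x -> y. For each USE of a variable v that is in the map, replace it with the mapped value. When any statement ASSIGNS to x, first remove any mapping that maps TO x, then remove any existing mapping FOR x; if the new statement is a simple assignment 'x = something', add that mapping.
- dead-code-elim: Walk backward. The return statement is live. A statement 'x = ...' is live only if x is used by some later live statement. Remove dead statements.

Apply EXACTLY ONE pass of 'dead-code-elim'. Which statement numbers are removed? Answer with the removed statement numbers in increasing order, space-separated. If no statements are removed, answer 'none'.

Answer: 3 4 5 6

Derivation:
Backward liveness scan:
Stmt 1 'a = 5': KEEP (a is live); live-in = []
Stmt 2 'u = a + a': KEEP (u is live); live-in = ['a']
Stmt 3 'y = 9 * a': DEAD (y not in live set ['u'])
Stmt 4 'v = a': DEAD (v not in live set ['u'])
Stmt 5 'b = 0 + 8': DEAD (b not in live set ['u'])
Stmt 6 'x = b - 0': DEAD (x not in live set ['u'])
Stmt 7 'return u': KEEP (return); live-in = ['u']
Removed statement numbers: [3, 4, 5, 6]
Surviving IR:
  a = 5
  u = a + a
  return u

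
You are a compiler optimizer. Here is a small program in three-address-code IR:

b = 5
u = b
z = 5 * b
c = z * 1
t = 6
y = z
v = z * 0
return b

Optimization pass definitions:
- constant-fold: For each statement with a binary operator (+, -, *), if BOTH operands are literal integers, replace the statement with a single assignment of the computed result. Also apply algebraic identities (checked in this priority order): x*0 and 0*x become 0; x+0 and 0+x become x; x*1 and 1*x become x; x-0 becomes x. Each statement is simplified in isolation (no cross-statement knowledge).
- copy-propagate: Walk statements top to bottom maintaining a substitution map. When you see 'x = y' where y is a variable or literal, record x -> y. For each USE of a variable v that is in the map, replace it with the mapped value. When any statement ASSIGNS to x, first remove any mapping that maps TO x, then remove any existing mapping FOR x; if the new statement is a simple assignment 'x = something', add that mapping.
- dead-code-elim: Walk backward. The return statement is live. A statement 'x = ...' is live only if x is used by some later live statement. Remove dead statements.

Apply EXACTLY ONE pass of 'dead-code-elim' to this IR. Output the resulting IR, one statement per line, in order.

Answer: b = 5
return b

Derivation:
Applying dead-code-elim statement-by-statement:
  [8] return b  -> KEEP (return); live=['b']
  [7] v = z * 0  -> DEAD (v not live)
  [6] y = z  -> DEAD (y not live)
  [5] t = 6  -> DEAD (t not live)
  [4] c = z * 1  -> DEAD (c not live)
  [3] z = 5 * b  -> DEAD (z not live)
  [2] u = b  -> DEAD (u not live)
  [1] b = 5  -> KEEP; live=[]
Result (2 stmts):
  b = 5
  return b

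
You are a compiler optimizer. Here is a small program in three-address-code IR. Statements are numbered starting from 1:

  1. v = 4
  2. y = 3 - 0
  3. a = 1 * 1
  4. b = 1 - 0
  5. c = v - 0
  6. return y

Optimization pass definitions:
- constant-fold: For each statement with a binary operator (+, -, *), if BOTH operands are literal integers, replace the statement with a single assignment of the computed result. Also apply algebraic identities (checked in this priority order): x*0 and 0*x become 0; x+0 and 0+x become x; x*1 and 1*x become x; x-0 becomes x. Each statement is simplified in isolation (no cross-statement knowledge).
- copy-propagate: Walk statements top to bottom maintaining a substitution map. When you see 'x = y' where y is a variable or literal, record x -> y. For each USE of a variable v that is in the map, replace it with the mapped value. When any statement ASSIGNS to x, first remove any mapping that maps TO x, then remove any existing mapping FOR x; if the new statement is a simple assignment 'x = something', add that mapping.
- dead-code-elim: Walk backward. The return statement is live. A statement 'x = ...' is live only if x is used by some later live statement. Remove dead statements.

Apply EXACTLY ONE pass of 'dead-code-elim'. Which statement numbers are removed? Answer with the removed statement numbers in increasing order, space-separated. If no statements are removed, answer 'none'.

Answer: 1 3 4 5

Derivation:
Backward liveness scan:
Stmt 1 'v = 4': DEAD (v not in live set [])
Stmt 2 'y = 3 - 0': KEEP (y is live); live-in = []
Stmt 3 'a = 1 * 1': DEAD (a not in live set ['y'])
Stmt 4 'b = 1 - 0': DEAD (b not in live set ['y'])
Stmt 5 'c = v - 0': DEAD (c not in live set ['y'])
Stmt 6 'return y': KEEP (return); live-in = ['y']
Removed statement numbers: [1, 3, 4, 5]
Surviving IR:
  y = 3 - 0
  return y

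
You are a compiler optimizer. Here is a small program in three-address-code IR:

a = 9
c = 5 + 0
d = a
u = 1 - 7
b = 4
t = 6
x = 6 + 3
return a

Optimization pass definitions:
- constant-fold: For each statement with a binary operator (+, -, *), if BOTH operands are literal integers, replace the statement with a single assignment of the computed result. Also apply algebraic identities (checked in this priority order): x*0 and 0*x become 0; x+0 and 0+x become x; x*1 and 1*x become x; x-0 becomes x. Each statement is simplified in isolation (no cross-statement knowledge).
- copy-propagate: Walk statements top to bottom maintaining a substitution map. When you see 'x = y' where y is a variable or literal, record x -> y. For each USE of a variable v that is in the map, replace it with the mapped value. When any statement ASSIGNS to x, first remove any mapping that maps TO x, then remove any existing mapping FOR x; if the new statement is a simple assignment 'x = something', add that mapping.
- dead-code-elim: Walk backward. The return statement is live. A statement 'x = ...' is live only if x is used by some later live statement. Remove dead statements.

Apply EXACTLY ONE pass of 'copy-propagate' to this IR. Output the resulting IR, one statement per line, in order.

Answer: a = 9
c = 5 + 0
d = 9
u = 1 - 7
b = 4
t = 6
x = 6 + 3
return 9

Derivation:
Applying copy-propagate statement-by-statement:
  [1] a = 9  (unchanged)
  [2] c = 5 + 0  (unchanged)
  [3] d = a  -> d = 9
  [4] u = 1 - 7  (unchanged)
  [5] b = 4  (unchanged)
  [6] t = 6  (unchanged)
  [7] x = 6 + 3  (unchanged)
  [8] return a  -> return 9
Result (8 stmts):
  a = 9
  c = 5 + 0
  d = 9
  u = 1 - 7
  b = 4
  t = 6
  x = 6 + 3
  return 9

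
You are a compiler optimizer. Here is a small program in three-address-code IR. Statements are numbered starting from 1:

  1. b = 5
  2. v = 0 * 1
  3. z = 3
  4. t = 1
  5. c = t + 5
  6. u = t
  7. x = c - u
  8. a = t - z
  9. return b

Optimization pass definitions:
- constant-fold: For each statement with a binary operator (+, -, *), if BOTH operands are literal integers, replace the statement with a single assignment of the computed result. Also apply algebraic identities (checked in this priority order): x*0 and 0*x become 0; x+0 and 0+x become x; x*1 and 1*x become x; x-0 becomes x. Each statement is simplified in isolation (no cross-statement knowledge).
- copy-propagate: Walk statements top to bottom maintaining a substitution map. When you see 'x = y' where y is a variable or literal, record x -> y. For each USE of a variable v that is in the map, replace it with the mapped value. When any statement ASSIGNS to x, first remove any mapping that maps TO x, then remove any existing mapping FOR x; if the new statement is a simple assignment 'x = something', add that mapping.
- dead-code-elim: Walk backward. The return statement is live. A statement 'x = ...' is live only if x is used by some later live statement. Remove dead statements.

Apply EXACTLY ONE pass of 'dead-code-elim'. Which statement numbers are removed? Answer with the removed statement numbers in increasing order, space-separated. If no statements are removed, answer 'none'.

Answer: 2 3 4 5 6 7 8

Derivation:
Backward liveness scan:
Stmt 1 'b = 5': KEEP (b is live); live-in = []
Stmt 2 'v = 0 * 1': DEAD (v not in live set ['b'])
Stmt 3 'z = 3': DEAD (z not in live set ['b'])
Stmt 4 't = 1': DEAD (t not in live set ['b'])
Stmt 5 'c = t + 5': DEAD (c not in live set ['b'])
Stmt 6 'u = t': DEAD (u not in live set ['b'])
Stmt 7 'x = c - u': DEAD (x not in live set ['b'])
Stmt 8 'a = t - z': DEAD (a not in live set ['b'])
Stmt 9 'return b': KEEP (return); live-in = ['b']
Removed statement numbers: [2, 3, 4, 5, 6, 7, 8]
Surviving IR:
  b = 5
  return b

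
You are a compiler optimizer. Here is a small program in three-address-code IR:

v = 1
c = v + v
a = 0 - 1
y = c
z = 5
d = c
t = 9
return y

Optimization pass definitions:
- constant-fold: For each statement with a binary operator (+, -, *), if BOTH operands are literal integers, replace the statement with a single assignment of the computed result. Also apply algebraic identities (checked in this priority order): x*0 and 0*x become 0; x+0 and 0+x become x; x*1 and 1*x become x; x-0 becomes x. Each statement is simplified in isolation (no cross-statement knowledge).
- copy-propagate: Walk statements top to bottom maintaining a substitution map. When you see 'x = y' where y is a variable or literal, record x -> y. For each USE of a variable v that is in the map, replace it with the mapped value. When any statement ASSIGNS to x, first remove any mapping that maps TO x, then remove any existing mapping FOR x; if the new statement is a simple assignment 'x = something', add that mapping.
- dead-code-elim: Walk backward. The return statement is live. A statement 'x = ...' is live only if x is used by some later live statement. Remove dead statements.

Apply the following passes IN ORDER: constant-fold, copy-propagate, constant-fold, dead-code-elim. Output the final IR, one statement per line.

Answer: c = 2
return c

Derivation:
Initial IR:
  v = 1
  c = v + v
  a = 0 - 1
  y = c
  z = 5
  d = c
  t = 9
  return y
After constant-fold (8 stmts):
  v = 1
  c = v + v
  a = -1
  y = c
  z = 5
  d = c
  t = 9
  return y
After copy-propagate (8 stmts):
  v = 1
  c = 1 + 1
  a = -1
  y = c
  z = 5
  d = c
  t = 9
  return c
After constant-fold (8 stmts):
  v = 1
  c = 2
  a = -1
  y = c
  z = 5
  d = c
  t = 9
  return c
After dead-code-elim (2 stmts):
  c = 2
  return c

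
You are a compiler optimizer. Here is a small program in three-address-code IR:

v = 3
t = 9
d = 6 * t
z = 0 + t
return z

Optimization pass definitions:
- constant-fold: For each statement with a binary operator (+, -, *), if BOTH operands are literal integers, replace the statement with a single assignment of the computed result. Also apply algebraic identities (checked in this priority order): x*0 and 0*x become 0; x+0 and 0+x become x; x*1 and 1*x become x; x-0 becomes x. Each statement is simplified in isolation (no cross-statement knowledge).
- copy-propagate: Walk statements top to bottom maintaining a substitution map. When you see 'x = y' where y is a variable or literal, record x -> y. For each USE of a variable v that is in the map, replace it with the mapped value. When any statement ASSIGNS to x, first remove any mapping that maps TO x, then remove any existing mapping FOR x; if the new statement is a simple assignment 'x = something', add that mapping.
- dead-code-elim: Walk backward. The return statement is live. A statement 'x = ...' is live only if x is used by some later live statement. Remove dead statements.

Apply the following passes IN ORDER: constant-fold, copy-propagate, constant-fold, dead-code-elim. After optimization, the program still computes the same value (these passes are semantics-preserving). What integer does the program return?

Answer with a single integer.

Answer: 9

Derivation:
Initial IR:
  v = 3
  t = 9
  d = 6 * t
  z = 0 + t
  return z
After constant-fold (5 stmts):
  v = 3
  t = 9
  d = 6 * t
  z = t
  return z
After copy-propagate (5 stmts):
  v = 3
  t = 9
  d = 6 * 9
  z = 9
  return 9
After constant-fold (5 stmts):
  v = 3
  t = 9
  d = 54
  z = 9
  return 9
After dead-code-elim (1 stmts):
  return 9
Evaluate:
  v = 3  =>  v = 3
  t = 9  =>  t = 9
  d = 6 * t  =>  d = 54
  z = 0 + t  =>  z = 9
  return z = 9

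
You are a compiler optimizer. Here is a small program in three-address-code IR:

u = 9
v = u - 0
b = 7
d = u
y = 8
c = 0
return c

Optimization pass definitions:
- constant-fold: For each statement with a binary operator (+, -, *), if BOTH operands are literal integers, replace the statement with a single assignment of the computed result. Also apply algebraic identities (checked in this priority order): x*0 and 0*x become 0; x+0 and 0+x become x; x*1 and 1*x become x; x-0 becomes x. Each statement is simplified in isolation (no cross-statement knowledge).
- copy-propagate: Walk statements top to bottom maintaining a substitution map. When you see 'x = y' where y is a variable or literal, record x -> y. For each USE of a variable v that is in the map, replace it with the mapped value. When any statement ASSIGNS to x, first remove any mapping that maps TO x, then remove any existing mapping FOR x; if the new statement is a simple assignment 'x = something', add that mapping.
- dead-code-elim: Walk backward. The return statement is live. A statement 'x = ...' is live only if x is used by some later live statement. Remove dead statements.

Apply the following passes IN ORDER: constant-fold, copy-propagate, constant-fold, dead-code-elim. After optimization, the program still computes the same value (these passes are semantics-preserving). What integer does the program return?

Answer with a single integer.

Initial IR:
  u = 9
  v = u - 0
  b = 7
  d = u
  y = 8
  c = 0
  return c
After constant-fold (7 stmts):
  u = 9
  v = u
  b = 7
  d = u
  y = 8
  c = 0
  return c
After copy-propagate (7 stmts):
  u = 9
  v = 9
  b = 7
  d = 9
  y = 8
  c = 0
  return 0
After constant-fold (7 stmts):
  u = 9
  v = 9
  b = 7
  d = 9
  y = 8
  c = 0
  return 0
After dead-code-elim (1 stmts):
  return 0
Evaluate:
  u = 9  =>  u = 9
  v = u - 0  =>  v = 9
  b = 7  =>  b = 7
  d = u  =>  d = 9
  y = 8  =>  y = 8
  c = 0  =>  c = 0
  return c = 0

Answer: 0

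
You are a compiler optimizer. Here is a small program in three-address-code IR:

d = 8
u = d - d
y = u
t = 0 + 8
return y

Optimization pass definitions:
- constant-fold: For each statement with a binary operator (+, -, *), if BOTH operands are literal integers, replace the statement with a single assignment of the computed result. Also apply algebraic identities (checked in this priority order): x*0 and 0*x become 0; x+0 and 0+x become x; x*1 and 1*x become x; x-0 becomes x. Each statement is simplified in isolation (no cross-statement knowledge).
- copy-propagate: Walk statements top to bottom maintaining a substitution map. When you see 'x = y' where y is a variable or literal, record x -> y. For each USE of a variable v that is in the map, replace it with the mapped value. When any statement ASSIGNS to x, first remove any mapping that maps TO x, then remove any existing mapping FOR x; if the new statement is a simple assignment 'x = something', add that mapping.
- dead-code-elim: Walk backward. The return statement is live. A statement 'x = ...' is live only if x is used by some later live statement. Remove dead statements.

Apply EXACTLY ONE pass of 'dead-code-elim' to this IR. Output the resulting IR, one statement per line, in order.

Applying dead-code-elim statement-by-statement:
  [5] return y  -> KEEP (return); live=['y']
  [4] t = 0 + 8  -> DEAD (t not live)
  [3] y = u  -> KEEP; live=['u']
  [2] u = d - d  -> KEEP; live=['d']
  [1] d = 8  -> KEEP; live=[]
Result (4 stmts):
  d = 8
  u = d - d
  y = u
  return y

Answer: d = 8
u = d - d
y = u
return y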